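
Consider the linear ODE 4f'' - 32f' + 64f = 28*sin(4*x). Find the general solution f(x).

f = 7*cos(4*x)/32 + C1*exp(4*x) + C2*x*exp(4*x)

Divide through by 4: f'' - 8f' + 16f = 7*sin(4*x).
Characteristic equation r² - 8r + 16 = 0 has discriminant (-8)² - 4·(16) = 0, so r = 4 is a repeated root.
Hence f_h = (C1 + C2*x)*exp(4*x).
Try f_p = A*cos(4*x) + B*sin(4*x). Substituting and equating the coefficients of cos(4x) and sin(4x) gives A = 7/32, B = 0, so f_p = 7*cos(4*x)/32.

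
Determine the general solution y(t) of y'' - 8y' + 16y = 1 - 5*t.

Characteristic equation r² - 8r + 16 = 0 has discriminant (-8)² - 4·(16) = 0, so r = 4 is a repeated root.
Hence y_h = (C1 + C2*t)*exp(4*t).
For the particular solution try y_p = A0 + A1*t. Substituting and matching coefficients of each power of t gives A0 = -3/32, A1 = -5/16, so y_p = -3/32 - 5*t/16.

y = -3/32 - 5*t/16 + C1*exp(4*t) + C2*t*exp(4*t)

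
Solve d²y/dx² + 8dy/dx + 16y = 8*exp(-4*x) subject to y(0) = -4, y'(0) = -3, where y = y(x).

y = -4*exp(-4*x) - 19*x*exp(-4*x) + 4*x**2*exp(-4*x)

Characteristic equation r² + 8r + 16 = 0 has discriminant (8)² - 4·(16) = 0, so r = -4 is a repeated root.
Hence y_h = (C1 + C2*x)*exp(-4*x).
Since exp(-4*x) solves the homogeneous equation (r = -4 is a root of multiplicity 2), multiply the trial by x^2. Try y_p = A*x^2*exp(-4*x). Substituting into the equation and dividing by exp(-4*x) gives A = 4, so y_p = 4*x^2*exp(-4*x).
General solution: y = C1*exp(-4*x) + 4*x^2*exp(-4*x) + C2*x*exp(-4*x).
Apply the initial conditions: y(0) = C1 = -4 and y'(0) = C2 - 4*C1 = -3. Solving gives C1 = -4, C2 = -19.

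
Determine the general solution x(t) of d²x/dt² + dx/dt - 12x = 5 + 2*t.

Characteristic equation r² + r - 12 = 0 factors as (r - 3)(r + 4) = 0, so r = 3, -4.
Hence x_h = C1*exp(3*t) + C2*exp(-4*t).
For the particular solution try x_p = A0 + A1*t. Substituting and matching coefficients of each power of t gives A0 = -31/72, A1 = -1/6, so x_p = -31/72 - t/6.

x = -31/72 - t/6 + C1*exp(3*t) + C2*exp(-4*t)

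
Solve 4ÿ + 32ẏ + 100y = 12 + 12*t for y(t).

y = 51/625 + 3*t/25 + C1*cos(3*t)*exp(-4*t) + C2*exp(-4*t)*sin(3*t)

Divide through by 4: y'' + 8y' + 25y = 3 + 3*t.
Characteristic equation r² + 8r + 25 = 0 has discriminant (8)² - 4·(25) = -36 < 0, so r = -4 ± 3i.
Hence y_h = C1*cos(3*t)*exp(-4*t) + C2*exp(-4*t)*sin(3*t).
For the particular solution try y_p = A0 + A1*t. Substituting and matching coefficients of each power of t gives A0 = 51/625, A1 = 3/25, so y_p = 51/625 + 3*t/25.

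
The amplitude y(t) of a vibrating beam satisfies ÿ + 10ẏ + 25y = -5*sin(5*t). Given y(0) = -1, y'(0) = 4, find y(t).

Characteristic equation r² + 10r + 25 = 0 has discriminant (10)² - 4·(25) = 0, so r = -5 is a repeated root.
Hence y_h = (C1 + C2*t)*exp(-5*t).
Try y_p = A*cos(5*t) + B*sin(5*t). Substituting and equating the coefficients of cos(5t) and sin(5t) gives A = 1/10, B = 0, so y_p = cos(5*t)/10.
General solution: y = cos(5*t)/10 + C1*exp(-5*t) + C2*t*exp(-5*t).
Apply the initial conditions: y(0) = 1/10 + C1 = -1 and y'(0) = C2 - 5*C1 = 4. Solving gives C1 = -11/10, C2 = -3/2.

y = -11*exp(-5*t)/10 + cos(5*t)/10 - 3*t*exp(-5*t)/2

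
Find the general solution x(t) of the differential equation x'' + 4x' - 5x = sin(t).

x = -3*sin(t)/26 - cos(t)/13 + C1*exp(t) + C2*exp(-5*t)

Characteristic equation r² + 4r - 5 = 0 factors as (r - 1)(r + 5) = 0, so r = 1, -5.
Hence x_h = C1*exp(t) + C2*exp(-5*t).
Try x_p = A*cos(t) + B*sin(t). Substituting and equating the coefficients of cos(t) and sin(t) gives A = -1/13, B = -3/26, so x_p = -3*sin(t)/26 - cos(t)/13.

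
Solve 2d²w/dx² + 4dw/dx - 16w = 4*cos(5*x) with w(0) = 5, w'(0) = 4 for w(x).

Divide through by 2: w'' + 2w' - 8w = 2*cos(5*x).
Characteristic equation r² + 2r - 8 = 0 factors as (r + 4)(r - 2) = 0, so r = -4, 2.
Hence w_h = C1*exp(-4*x) + C2*exp(2*x).
Try w_p = A*cos(5*x) + B*sin(5*x). Substituting and equating the coefficients of cos(5x) and sin(5x) gives A = -66/1189, B = 20/1189, so w_p = -66*cos(5*x)/1189 + 20*sin(5*x)/1189.
General solution: w = -66*cos(5*x)/1189 + 20*sin(5*x)/1189 + C1*exp(-4*x) + C2*exp(2*x).
Apply the initial conditions: w(0) = -66/1189 + C1 + C2 = 5 and w'(0) = 100/1189 - 4*C1 + 2*C2 = 4. Solving gives C1 = 127/123, C2 = 350/87.

w = -66*cos(5*x)/1189 + 20*sin(5*x)/1189 + 127*exp(-4*x)/123 + 350*exp(2*x)/87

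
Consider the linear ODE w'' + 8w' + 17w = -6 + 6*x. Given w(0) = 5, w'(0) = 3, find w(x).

w = -150/289 + 6*x/17 + 1595*cos(x)*exp(-4*x)/289 + 7145*exp(-4*x)*sin(x)/289

Characteristic equation r² + 8r + 17 = 0 has discriminant (8)² - 4·(17) = -4 < 0, so r = -4 ± i.
Hence w_h = C1*cos(x)*exp(-4*x) + C2*exp(-4*x)*sin(x).
For the particular solution try w_p = A0 + A1*x. Substituting and matching coefficients of each power of x gives A0 = -150/289, A1 = 6/17, so w_p = -150/289 + 6*x/17.
General solution: w = -150/289 + 6*x/17 + C1*cos(x)*exp(-4*x) + C2*exp(-4*x)*sin(x).
Apply the initial conditions: w(0) = -150/289 + C1 = 5 and w'(0) = 6/17 + C2 - 4*C1 = 3. Solving gives C1 = 1595/289, C2 = 7145/289.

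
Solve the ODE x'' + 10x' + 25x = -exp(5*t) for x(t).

x = -exp(5*t)/100 + C1*exp(-5*t) + C2*t*exp(-5*t)

Characteristic equation r² + 10r + 25 = 0 has discriminant (10)² - 4·(25) = 0, so r = -5 is a repeated root.
Hence x_h = (C1 + C2*t)*exp(-5*t).
Try x_p = A*exp(5*t). Substituting into the equation and dividing by exp(5*t) gives A = -1/100, so x_p = -exp(5*t)/100.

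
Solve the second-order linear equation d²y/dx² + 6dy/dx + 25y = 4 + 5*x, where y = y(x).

y = 14/125 + x/5 + C1*cos(4*x)*exp(-3*x) + C2*exp(-3*x)*sin(4*x)

Characteristic equation r² + 6r + 25 = 0 has discriminant (6)² - 4·(25) = -64 < 0, so r = -3 ± 4i.
Hence y_h = C1*cos(4*x)*exp(-3*x) + C2*exp(-3*x)*sin(4*x).
For the particular solution try y_p = A0 + A1*x. Substituting and matching coefficients of each power of x gives A0 = 14/125, A1 = 1/5, so y_p = 14/125 + x/5.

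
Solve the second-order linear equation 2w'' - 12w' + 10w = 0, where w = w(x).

Divide through by 2: w'' - 6w' + 5w = 0.
Characteristic equation r² - 6r + 5 = 0 factors as (r - 1)(r - 5) = 0, so r = 1, 5.
Hence w_h = C1*exp(x) + C2*exp(5*x).

w = C1*exp(x) + C2*exp(5*x)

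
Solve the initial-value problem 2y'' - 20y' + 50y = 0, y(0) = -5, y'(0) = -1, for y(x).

y = -5*exp(5*x) + 24*x*exp(5*x)

Divide through by 2: y'' - 10y' + 25y = 0.
Characteristic equation r² - 10r + 25 = 0 has discriminant (-10)² - 4·(25) = 0, so r = 5 is a repeated root.
Hence y_h = (C1 + C2*x)*exp(5*x).
Apply the initial conditions: y(0) = C1 = -5 and y'(0) = C2 + 5*C1 = -1. Solving gives C1 = -5, C2 = 24.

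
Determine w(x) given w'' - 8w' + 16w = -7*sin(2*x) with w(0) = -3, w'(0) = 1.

Characteristic equation r² - 8r + 16 = 0 has discriminant (-8)² - 4·(16) = 0, so r = 4 is a repeated root.
Hence w_h = (C1 + C2*x)*exp(4*x).
Try w_p = A*cos(2*x) + B*sin(2*x). Substituting and equating the coefficients of cos(2x) and sin(2x) gives A = -7/25, B = -21/100, so w_p = -21*sin(2*x)/100 - 7*cos(2*x)/25.
General solution: w = -21*sin(2*x)/100 - 7*cos(2*x)/25 + C1*exp(4*x) + C2*x*exp(4*x).
Apply the initial conditions: w(0) = -7/25 + C1 = -3 and w'(0) = -21/50 + C2 + 4*C1 = 1. Solving gives C1 = -68/25, C2 = 123/10.

w = -68*exp(4*x)/25 - 21*sin(2*x)/100 - 7*cos(2*x)/25 + 123*x*exp(4*x)/10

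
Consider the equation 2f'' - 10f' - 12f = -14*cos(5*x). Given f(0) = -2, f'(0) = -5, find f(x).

f = -67*exp(6*x)/61 - 27*exp(-x)/26 + 175*sin(5*x)/1586 + 217*cos(5*x)/1586

Divide through by 2: f'' - 5f' - 6f = -7*cos(5*x).
Characteristic equation r² - 5r - 6 = 0 factors as (r - 6)(r + 1) = 0, so r = 6, -1.
Hence f_h = C1*exp(6*x) + C2*exp(-x).
Try f_p = A*cos(5*x) + B*sin(5*x). Substituting and equating the coefficients of cos(5x) and sin(5x) gives A = 217/1586, B = 175/1586, so f_p = 175*sin(5*x)/1586 + 217*cos(5*x)/1586.
General solution: f = 175*sin(5*x)/1586 + 217*cos(5*x)/1586 + C1*exp(6*x) + C2*exp(-x).
Apply the initial conditions: f(0) = 217/1586 + C1 + C2 = -2 and f'(0) = 875/1586 - C2 + 6*C1 = -5. Solving gives C1 = -67/61, C2 = -27/26.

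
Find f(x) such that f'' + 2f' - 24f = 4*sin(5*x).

Characteristic equation r² + 2r - 24 = 0 factors as (r - 4)(r + 6) = 0, so r = 4, -6.
Hence f_h = C1*exp(4*x) + C2*exp(-6*x).
Try f_p = A*cos(5*x) + B*sin(5*x). Substituting and equating the coefficients of cos(5x) and sin(5x) gives A = -40/2501, B = -196/2501, so f_p = -196*sin(5*x)/2501 - 40*cos(5*x)/2501.

f = -196*sin(5*x)/2501 - 40*cos(5*x)/2501 + C1*exp(4*x) + C2*exp(-6*x)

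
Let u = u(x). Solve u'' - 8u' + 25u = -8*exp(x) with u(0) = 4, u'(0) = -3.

u = -4*exp(x)/9 - 61*exp(4*x)*sin(3*x)/9 + 40*cos(3*x)*exp(4*x)/9

Characteristic equation r² - 8r + 25 = 0 has discriminant (-8)² - 4·(25) = -36 < 0, so r = 4 ± 3i.
Hence u_h = C1*cos(3*x)*exp(4*x) + C2*exp(4*x)*sin(3*x).
Try u_p = A*exp(x). Substituting into the equation and dividing by exp(x) gives A = -4/9, so u_p = -4*exp(x)/9.
General solution: u = -4*exp(x)/9 + C1*cos(3*x)*exp(4*x) + C2*exp(4*x)*sin(3*x).
Apply the initial conditions: u(0) = -4/9 + C1 = 4 and u'(0) = -4/9 + 3*C2 + 4*C1 = -3. Solving gives C1 = 40/9, C2 = -61/9.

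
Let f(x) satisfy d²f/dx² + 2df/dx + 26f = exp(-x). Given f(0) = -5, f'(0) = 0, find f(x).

Characteristic equation r² + 2r + 26 = 0 has discriminant (2)² - 4·(26) = -100 < 0, so r = -1 ± 5i.
Hence f_h = C1*cos(5*x)*exp(-x) + C2*exp(-x)*sin(5*x).
Try f_p = A*exp(-x). Substituting into the equation and dividing by exp(-x) gives A = 1/25, so f_p = exp(-x)/25.
General solution: f = exp(-x)/25 + C1*cos(5*x)*exp(-x) + C2*exp(-x)*sin(5*x).
Apply the initial conditions: f(0) = 1/25 + C1 = -5 and f'(0) = -1/25 - C1 + 5*C2 = 0. Solving gives C1 = -126/25, C2 = -1.

f = exp(-x)/25 - exp(-x)*sin(5*x) - 126*cos(5*x)*exp(-x)/25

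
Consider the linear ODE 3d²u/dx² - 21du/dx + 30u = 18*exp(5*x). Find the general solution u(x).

Divide through by 3: u'' - 7u' + 10u = 6*exp(5*x).
Characteristic equation r² - 7r + 10 = 0 factors as (r - 2)(r - 5) = 0, so r = 2, 5.
Hence u_h = C1*exp(2*x) + C2*exp(5*x).
Since exp(5*x) solves the homogeneous equation (r = 5 is a root of multiplicity 1), multiply the trial by x. Try u_p = A*x*exp(5*x). Substituting into the equation and dividing by exp(5*x) gives A = 2, so u_p = 2*x*exp(5*x).

u = C1*exp(2*x) + C2*exp(5*x) + 2*x*exp(5*x)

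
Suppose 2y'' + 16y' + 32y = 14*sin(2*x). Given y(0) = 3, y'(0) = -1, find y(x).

Divide through by 2: y'' + 8y' + 16y = 7*sin(2*x).
Characteristic equation r² + 8r + 16 = 0 has discriminant (8)² - 4·(16) = 0, so r = -4 is a repeated root.
Hence y_h = (C1 + C2*x)*exp(-4*x).
Try y_p = A*cos(2*x) + B*sin(2*x). Substituting and equating the coefficients of cos(2x) and sin(2x) gives A = -7/25, B = 21/100, so y_p = -7*cos(2*x)/25 + 21*sin(2*x)/100.
General solution: y = -7*cos(2*x)/25 + 21*sin(2*x)/100 + C1*exp(-4*x) + C2*x*exp(-4*x).
Apply the initial conditions: y(0) = -7/25 + C1 = 3 and y'(0) = 21/50 + C2 - 4*C1 = -1. Solving gives C1 = 82/25, C2 = 117/10.

y = -7*cos(2*x)/25 + 21*sin(2*x)/100 + 82*exp(-4*x)/25 + 117*x*exp(-4*x)/10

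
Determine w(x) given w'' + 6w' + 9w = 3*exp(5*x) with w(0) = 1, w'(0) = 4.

w = 3*exp(5*x)/64 + 61*exp(-3*x)/64 + 53*x*exp(-3*x)/8

Characteristic equation r² + 6r + 9 = 0 has discriminant (6)² - 4·(9) = 0, so r = -3 is a repeated root.
Hence w_h = (C1 + C2*x)*exp(-3*x).
Try w_p = A*exp(5*x). Substituting into the equation and dividing by exp(5*x) gives A = 3/64, so w_p = 3*exp(5*x)/64.
General solution: w = 3*exp(5*x)/64 + C1*exp(-3*x) + C2*x*exp(-3*x).
Apply the initial conditions: w(0) = 3/64 + C1 = 1 and w'(0) = 15/64 + C2 - 3*C1 = 4. Solving gives C1 = 61/64, C2 = 53/8.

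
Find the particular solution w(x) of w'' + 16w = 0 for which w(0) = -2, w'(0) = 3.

w = -2*cos(4*x) + 3*sin(4*x)/4

Characteristic equation r² + 16 = 0 has discriminant (0)² - 4·(16) = -64 < 0, so r = ± 4i.
Hence w_h = C1*cos(4*x) + C2*sin(4*x).
Apply the initial conditions: w(0) = C1 = -2 and w'(0) = 4*C2 = 3. Solving gives C1 = -2, C2 = 3/4.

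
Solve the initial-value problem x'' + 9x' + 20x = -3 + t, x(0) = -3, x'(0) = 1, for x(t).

x = -69/400 - 211*exp(-4*t)/16 + t/20 + 259*exp(-5*t)/25

Characteristic equation r² + 9r + 20 = 0 factors as (r + 5)(r + 4) = 0, so r = -5, -4.
Hence x_h = C1*exp(-5*t) + C2*exp(-4*t).
For the particular solution try x_p = A0 + A1*t. Substituting and matching coefficients of each power of t gives A0 = -69/400, A1 = 1/20, so x_p = -69/400 + t/20.
General solution: x = -69/400 + t/20 + C1*exp(-5*t) + C2*exp(-4*t).
Apply the initial conditions: x(0) = -69/400 + C1 + C2 = -3 and x'(0) = 1/20 - 5*C1 - 4*C2 = 1. Solving gives C1 = 259/25, C2 = -211/16.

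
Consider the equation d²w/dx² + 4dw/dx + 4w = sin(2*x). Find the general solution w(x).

w = -cos(2*x)/8 + C1*exp(-2*x) + C2*x*exp(-2*x)

Characteristic equation r² + 4r + 4 = 0 has discriminant (4)² - 4·(4) = 0, so r = -2 is a repeated root.
Hence w_h = (C1 + C2*x)*exp(-2*x).
Try w_p = A*cos(2*x) + B*sin(2*x). Substituting and equating the coefficients of cos(2x) and sin(2x) gives A = -1/8, B = 0, so w_p = -cos(2*x)/8.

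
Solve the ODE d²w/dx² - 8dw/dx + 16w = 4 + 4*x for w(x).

w = 3/8 + x/4 + C1*exp(4*x) + C2*x*exp(4*x)

Characteristic equation r² - 8r + 16 = 0 has discriminant (-8)² - 4·(16) = 0, so r = 4 is a repeated root.
Hence w_h = (C1 + C2*x)*exp(4*x).
For the particular solution try w_p = A0 + A1*x. Substituting and matching coefficients of each power of x gives A0 = 3/8, A1 = 1/4, so w_p = 3/8 + x/4.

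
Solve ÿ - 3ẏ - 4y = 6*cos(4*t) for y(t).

y = -15*cos(4*t)/68 - 9*sin(4*t)/68 + C1*exp(-t) + C2*exp(4*t)

Characteristic equation r² - 3r - 4 = 0 factors as (r + 1)(r - 4) = 0, so r = -1, 4.
Hence y_h = C1*exp(-t) + C2*exp(4*t).
Try y_p = A*cos(4*t) + B*sin(4*t). Substituting and equating the coefficients of cos(4t) and sin(4t) gives A = -15/68, B = -9/68, so y_p = -15*cos(4*t)/68 - 9*sin(4*t)/68.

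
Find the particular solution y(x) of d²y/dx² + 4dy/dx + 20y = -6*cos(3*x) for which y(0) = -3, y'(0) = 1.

Characteristic equation r² + 4r + 20 = 0 has discriminant (4)² - 4·(20) = -64 < 0, so r = -2 ± 4i.
Hence y_h = C1*cos(4*x)*exp(-2*x) + C2*exp(-2*x)*sin(4*x).
Try y_p = A*cos(3*x) + B*sin(3*x). Substituting and equating the coefficients of cos(3x) and sin(3x) gives A = -66/265, B = -72/265, so y_p = -72*sin(3*x)/265 - 66*cos(3*x)/265.
General solution: y = -72*sin(3*x)/265 - 66*cos(3*x)/265 + C1*cos(4*x)*exp(-2*x) + C2*exp(-2*x)*sin(4*x).
Apply the initial conditions: y(0) = -66/265 + C1 = -3 and y'(0) = -216/265 - 2*C1 + 4*C2 = 1. Solving gives C1 = -729/265, C2 = -977/1060.

y = -72*sin(3*x)/265 - 66*cos(3*x)/265 - 977*exp(-2*x)*sin(4*x)/1060 - 729*cos(4*x)*exp(-2*x)/265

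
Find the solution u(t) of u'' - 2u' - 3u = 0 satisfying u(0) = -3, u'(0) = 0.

Characteristic equation r² - 2r - 3 = 0 factors as (r - 3)(r + 1) = 0, so r = 3, -1.
Hence u_h = C1*exp(3*t) + C2*exp(-t).
Apply the initial conditions: u(0) = C1 + C2 = -3 and u'(0) = -C2 + 3*C1 = 0. Solving gives C1 = -3/4, C2 = -9/4.

u = -9*exp(-t)/4 - 3*exp(3*t)/4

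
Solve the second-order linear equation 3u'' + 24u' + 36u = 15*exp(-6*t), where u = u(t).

u = C1*exp(-2*t) + C2*exp(-6*t) - 5*t*exp(-6*t)/4

Divide through by 3: u'' + 8u' + 12u = 5*exp(-6*t).
Characteristic equation r² + 8r + 12 = 0 factors as (r + 2)(r + 6) = 0, so r = -2, -6.
Hence u_h = C1*exp(-2*t) + C2*exp(-6*t).
Since exp(-6*t) solves the homogeneous equation (r = -6 is a root of multiplicity 1), multiply the trial by t. Try u_p = A*t*exp(-6*t). Substituting into the equation and dividing by exp(-6*t) gives A = -5/4, so u_p = -5*t*exp(-6*t)/4.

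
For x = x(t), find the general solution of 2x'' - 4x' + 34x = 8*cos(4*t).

x = -32*sin(4*t)/65 + 4*cos(4*t)/65 + C1*cos(4*t)*exp(t) + C2*exp(t)*sin(4*t)

Divide through by 2: x'' - 2x' + 17x = 4*cos(4*t).
Characteristic equation r² - 2r + 17 = 0 has discriminant (-2)² - 4·(17) = -64 < 0, so r = 1 ± 4i.
Hence x_h = C1*cos(4*t)*exp(t) + C2*exp(t)*sin(4*t).
Try x_p = A*cos(4*t) + B*sin(4*t). Substituting and equating the coefficients of cos(4t) and sin(4t) gives A = 4/65, B = -32/65, so x_p = -32*sin(4*t)/65 + 4*cos(4*t)/65.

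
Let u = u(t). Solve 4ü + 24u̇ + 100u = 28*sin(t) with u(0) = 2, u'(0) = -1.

u = -7*cos(t)/102 + 14*sin(t)/51 + 211*cos(4*t)*exp(-3*t)/102 + 503*exp(-3*t)*sin(4*t)/408

Divide through by 4: u'' + 6u' + 25u = 7*sin(t).
Characteristic equation r² + 6r + 25 = 0 has discriminant (6)² - 4·(25) = -64 < 0, so r = -3 ± 4i.
Hence u_h = C1*cos(4*t)*exp(-3*t) + C2*exp(-3*t)*sin(4*t).
Try u_p = A*cos(t) + B*sin(t). Substituting and equating the coefficients of cos(t) and sin(t) gives A = -7/102, B = 14/51, so u_p = -7*cos(t)/102 + 14*sin(t)/51.
General solution: u = -7*cos(t)/102 + 14*sin(t)/51 + C1*cos(4*t)*exp(-3*t) + C2*exp(-3*t)*sin(4*t).
Apply the initial conditions: u(0) = -7/102 + C1 = 2 and u'(0) = 14/51 - 3*C1 + 4*C2 = -1. Solving gives C1 = 211/102, C2 = 503/408.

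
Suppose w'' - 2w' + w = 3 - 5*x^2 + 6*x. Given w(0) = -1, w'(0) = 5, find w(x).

w = -15 - 14*x - 5*x**2 + 14*exp(x) + 5*x*exp(x)

Characteristic equation r² - 2r + 1 = 0 has discriminant (-2)² - 4·(1) = 0, so r = 1 is a repeated root.
Hence w_h = (C1 + C2*x)*exp(x).
For the particular solution try w_p = A0 + A1*x + A2*x^2. Substituting and matching coefficients of each power of x gives A0 = -15, A1 = -14, A2 = -5, so w_p = -15 - 14*x - 5*x^2.
General solution: w = -15 - 14*x - 5*x^2 + C1*exp(x) + C2*x*exp(x).
Apply the initial conditions: w(0) = -15 + C1 = -1 and w'(0) = -14 + C1 + C2 = 5. Solving gives C1 = 14, C2 = 5.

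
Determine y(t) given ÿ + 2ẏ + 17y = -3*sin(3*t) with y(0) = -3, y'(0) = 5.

y = -6*sin(3*t)/25 + 9*cos(3*t)/50 - 159*cos(4*t)*exp(-t)/50 + 127*exp(-t)*sin(4*t)/200

Characteristic equation r² + 2r + 17 = 0 has discriminant (2)² - 4·(17) = -64 < 0, so r = -1 ± 4i.
Hence y_h = C1*cos(4*t)*exp(-t) + C2*exp(-t)*sin(4*t).
Try y_p = A*cos(3*t) + B*sin(3*t). Substituting and equating the coefficients of cos(3t) and sin(3t) gives A = 9/50, B = -6/25, so y_p = -6*sin(3*t)/25 + 9*cos(3*t)/50.
General solution: y = -6*sin(3*t)/25 + 9*cos(3*t)/50 + C1*cos(4*t)*exp(-t) + C2*exp(-t)*sin(4*t).
Apply the initial conditions: y(0) = 9/50 + C1 = -3 and y'(0) = -18/25 - C1 + 4*C2 = 5. Solving gives C1 = -159/50, C2 = 127/200.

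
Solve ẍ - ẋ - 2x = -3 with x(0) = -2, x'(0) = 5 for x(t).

Characteristic equation r² - r - 2 = 0 factors as (r - 2)(r + 1) = 0, so r = 2, -1.
Hence x_h = C1*exp(2*t) + C2*exp(-t).
For the particular solution try x_p = A0. Substituting and matching coefficients of each power of t gives A0 = 3/2, so x_p = 3/2.
General solution: x = 3/2 + C1*exp(2*t) + C2*exp(-t).
Apply the initial conditions: x(0) = 3/2 + C1 + C2 = -2 and x'(0) = -C2 + 2*C1 = 5. Solving gives C1 = 1/2, C2 = -4.

x = 3/2 + exp(2*t)/2 - 4*exp(-t)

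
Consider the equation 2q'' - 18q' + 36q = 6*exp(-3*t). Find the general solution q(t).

Divide through by 2: q'' - 9q' + 18q = 3*exp(-3*t).
Characteristic equation r² - 9r + 18 = 0 factors as (r - 3)(r - 6) = 0, so r = 3, 6.
Hence q_h = C1*exp(3*t) + C2*exp(6*t).
Try q_p = A*exp(-3*t). Substituting into the equation and dividing by exp(-3*t) gives A = 1/18, so q_p = exp(-3*t)/18.

q = exp(-3*t)/18 + C1*exp(3*t) + C2*exp(6*t)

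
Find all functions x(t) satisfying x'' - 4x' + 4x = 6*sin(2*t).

x = 3*cos(2*t)/4 + C1*exp(2*t) + C2*t*exp(2*t)

Characteristic equation r² - 4r + 4 = 0 has discriminant (-4)² - 4·(4) = 0, so r = 2 is a repeated root.
Hence x_h = (C1 + C2*t)*exp(2*t).
Try x_p = A*cos(2*t) + B*sin(2*t). Substituting and equating the coefficients of cos(2t) and sin(2t) gives A = 3/4, B = 0, so x_p = 3*cos(2*t)/4.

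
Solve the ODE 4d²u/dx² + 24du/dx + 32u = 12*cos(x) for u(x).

u = 18*sin(x)/85 + 21*cos(x)/85 + C1*exp(-2*x) + C2*exp(-4*x)

Divide through by 4: u'' + 6u' + 8u = 3*cos(x).
Characteristic equation r² + 6r + 8 = 0 factors as (r + 2)(r + 4) = 0, so r = -2, -4.
Hence u_h = C1*exp(-2*x) + C2*exp(-4*x).
Try u_p = A*cos(x) + B*sin(x). Substituting and equating the coefficients of cos(x) and sin(x) gives A = 21/85, B = 18/85, so u_p = 18*sin(x)/85 + 21*cos(x)/85.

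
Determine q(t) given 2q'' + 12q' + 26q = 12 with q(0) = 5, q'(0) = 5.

Divide through by 2: q'' + 6q' + 13q = 6.
Characteristic equation r² + 6r + 13 = 0 has discriminant (6)² - 4·(13) = -16 < 0, so r = -3 ± 2i.
Hence q_h = C1*cos(2*t)*exp(-3*t) + C2*exp(-3*t)*sin(2*t).
For the particular solution try q_p = A0. Substituting and matching coefficients of each power of t gives A0 = 6/13, so q_p = 6/13.
General solution: q = 6/13 + C1*cos(2*t)*exp(-3*t) + C2*exp(-3*t)*sin(2*t).
Apply the initial conditions: q(0) = 6/13 + C1 = 5 and q'(0) = -3*C1 + 2*C2 = 5. Solving gives C1 = 59/13, C2 = 121/13.

q = 6/13 + 59*cos(2*t)*exp(-3*t)/13 + 121*exp(-3*t)*sin(2*t)/13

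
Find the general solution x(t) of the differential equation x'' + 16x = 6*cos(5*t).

Characteristic equation r² + 16 = 0 has discriminant (0)² - 4·(16) = -64 < 0, so r = ± 4i.
Hence x_h = C1*cos(4*t) + C2*sin(4*t).
Try x_p = A*cos(5*t) + B*sin(5*t). Substituting and equating the coefficients of cos(5t) and sin(5t) gives A = -2/3, B = 0, so x_p = -2*cos(5*t)/3.

x = -2*cos(5*t)/3 + C1*cos(4*t) + C2*sin(4*t)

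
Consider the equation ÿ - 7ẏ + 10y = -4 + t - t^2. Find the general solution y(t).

y = -51/125 - t**2/10 - t/25 + C1*exp(5*t) + C2*exp(2*t)

Characteristic equation r² - 7r + 10 = 0 factors as (r - 5)(r - 2) = 0, so r = 5, 2.
Hence y_h = C1*exp(5*t) + C2*exp(2*t).
For the particular solution try y_p = A0 + A1*t + A2*t^2. Substituting and matching coefficients of each power of t gives A0 = -51/125, A1 = -1/25, A2 = -1/10, so y_p = -51/125 - t^2/10 - t/25.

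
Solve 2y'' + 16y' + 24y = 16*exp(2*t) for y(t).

Divide through by 2: y'' + 8y' + 12y = 8*exp(2*t).
Characteristic equation r² + 8r + 12 = 0 factors as (r + 6)(r + 2) = 0, so r = -6, -2.
Hence y_h = C1*exp(-6*t) + C2*exp(-2*t).
Try y_p = A*exp(2*t). Substituting into the equation and dividing by exp(2*t) gives A = 1/4, so y_p = exp(2*t)/4.

y = exp(2*t)/4 + C1*exp(-6*t) + C2*exp(-2*t)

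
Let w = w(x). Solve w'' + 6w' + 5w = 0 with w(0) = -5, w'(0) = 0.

Characteristic equation r² + 6r + 5 = 0 factors as (r + 1)(r + 5) = 0, so r = -1, -5.
Hence w_h = C1*exp(-x) + C2*exp(-5*x).
Apply the initial conditions: w(0) = C1 + C2 = -5 and w'(0) = -C1 - 5*C2 = 0. Solving gives C1 = -25/4, C2 = 5/4.

w = -25*exp(-x)/4 + 5*exp(-5*x)/4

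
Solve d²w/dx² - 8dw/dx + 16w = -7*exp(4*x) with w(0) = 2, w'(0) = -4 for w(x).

Characteristic equation r² - 8r + 16 = 0 has discriminant (-8)² - 4·(16) = 0, so r = 4 is a repeated root.
Hence w_h = (C1 + C2*x)*exp(4*x).
Since exp(4*x) solves the homogeneous equation (r = 4 is a root of multiplicity 2), multiply the trial by x^2. Try w_p = A*x^2*exp(4*x). Substituting into the equation and dividing by exp(4*x) gives A = -7/2, so w_p = -7*x^2*exp(4*x)/2.
General solution: w = C1*exp(4*x) - 7*x^2*exp(4*x)/2 + C2*x*exp(4*x).
Apply the initial conditions: w(0) = C1 = 2 and w'(0) = C2 + 4*C1 = -4. Solving gives C1 = 2, C2 = -12.

w = 2*exp(4*x) - 12*x*exp(4*x) - 7*x**2*exp(4*x)/2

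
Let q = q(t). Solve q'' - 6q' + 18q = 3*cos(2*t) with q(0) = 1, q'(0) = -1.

Characteristic equation r² - 6r + 18 = 0 has discriminant (-6)² - 4·(18) = -36 < 0, so r = 3 ± 3i.
Hence q_h = C1*cos(3*t)*exp(3*t) + C2*exp(3*t)*sin(3*t).
Try q_p = A*cos(2*t) + B*sin(2*t). Substituting and equating the coefficients of cos(2t) and sin(2t) gives A = 21/170, B = -9/85, so q_p = -9*sin(2*t)/85 + 21*cos(2*t)/170.
General solution: q = -9*sin(2*t)/85 + 21*cos(2*t)/170 + C1*cos(3*t)*exp(3*t) + C2*exp(3*t)*sin(3*t).
Apply the initial conditions: q(0) = 21/170 + C1 = 1 and q'(0) = -18/85 + 3*C1 + 3*C2 = -1. Solving gives C1 = 149/170, C2 = -581/510.

q = -9*sin(2*t)/85 + 21*cos(2*t)/170 - 581*exp(3*t)*sin(3*t)/510 + 149*cos(3*t)*exp(3*t)/170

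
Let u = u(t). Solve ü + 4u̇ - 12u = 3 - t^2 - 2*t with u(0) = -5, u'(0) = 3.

u = -35/216 - 1345*exp(-6*t)/864 - 105*exp(2*t)/32 + t**2/12 + 2*t/9

Characteristic equation r² + 4r - 12 = 0 factors as (r - 2)(r + 6) = 0, so r = 2, -6.
Hence u_h = C1*exp(2*t) + C2*exp(-6*t).
For the particular solution try u_p = A0 + A1*t + A2*t^2. Substituting and matching coefficients of each power of t gives A0 = -35/216, A1 = 2/9, A2 = 1/12, so u_p = -35/216 + t^2/12 + 2*t/9.
General solution: u = -35/216 + t^2/12 + 2*t/9 + C1*exp(2*t) + C2*exp(-6*t).
Apply the initial conditions: u(0) = -35/216 + C1 + C2 = -5 and u'(0) = 2/9 - 6*C2 + 2*C1 = 3. Solving gives C1 = -105/32, C2 = -1345/864.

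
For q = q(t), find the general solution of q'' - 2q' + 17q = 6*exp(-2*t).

Characteristic equation r² - 2r + 17 = 0 has discriminant (-2)² - 4·(17) = -64 < 0, so r = 1 ± 4i.
Hence q_h = C1*cos(4*t)*exp(t) + C2*exp(t)*sin(4*t).
Try q_p = A*exp(-2*t). Substituting into the equation and dividing by exp(-2*t) gives A = 6/25, so q_p = 6*exp(-2*t)/25.

q = 6*exp(-2*t)/25 + C1*cos(4*t)*exp(t) + C2*exp(t)*sin(4*t)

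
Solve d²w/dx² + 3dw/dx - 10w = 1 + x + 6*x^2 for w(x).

Characteristic equation r² + 3r - 10 = 0 factors as (r - 2)(r + 5) = 0, so r = 2, -5.
Hence w_h = C1*exp(2*x) + C2*exp(-5*x).
For the particular solution try w_p = A0 + A1*x + A2*x^2. Substituting and matching coefficients of each power of x gives A0 = -179/500, A1 = -23/50, A2 = -3/5, so w_p = -179/500 - 23*x/50 - 3*x^2/5.

w = -179/500 - 23*x/50 - 3*x**2/5 + C1*exp(2*x) + C2*exp(-5*x)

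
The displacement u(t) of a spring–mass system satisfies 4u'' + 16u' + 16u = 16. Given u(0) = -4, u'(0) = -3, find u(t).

Divide through by 4: u'' + 4u' + 4u = 4.
Characteristic equation r² + 4r + 4 = 0 has discriminant (4)² - 4·(4) = 0, so r = -2 is a repeated root.
Hence u_h = (C1 + C2*t)*exp(-2*t).
For the particular solution try u_p = A0. Substituting and matching coefficients of each power of t gives A0 = 1, so u_p = 1.
General solution: u = 1 + C1*exp(-2*t) + C2*t*exp(-2*t).
Apply the initial conditions: u(0) = 1 + C1 = -4 and u'(0) = C2 - 2*C1 = -3. Solving gives C1 = -5, C2 = -13.

u = 1 - 5*exp(-2*t) - 13*t*exp(-2*t)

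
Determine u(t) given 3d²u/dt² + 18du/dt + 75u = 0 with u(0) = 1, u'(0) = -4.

u = cos(4*t)*exp(-3*t) - exp(-3*t)*sin(4*t)/4

Divide through by 3: u'' + 6u' + 25u = 0.
Characteristic equation r² + 6r + 25 = 0 has discriminant (6)² - 4·(25) = -64 < 0, so r = -3 ± 4i.
Hence u_h = C1*cos(4*t)*exp(-3*t) + C2*exp(-3*t)*sin(4*t).
Apply the initial conditions: u(0) = C1 = 1 and u'(0) = -3*C1 + 4*C2 = -4. Solving gives C1 = 1, C2 = -1/4.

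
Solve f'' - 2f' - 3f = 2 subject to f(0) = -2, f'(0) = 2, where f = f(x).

Characteristic equation r² - 2r - 3 = 0 factors as (r - 3)(r + 1) = 0, so r = 3, -1.
Hence f_h = C1*exp(3*x) + C2*exp(-x).
For the particular solution try f_p = A0. Substituting and matching coefficients of each power of x gives A0 = -2/3, so f_p = -2/3.
General solution: f = -2/3 + C1*exp(3*x) + C2*exp(-x).
Apply the initial conditions: f(0) = -2/3 + C1 + C2 = -2 and f'(0) = -C2 + 3*C1 = 2. Solving gives C1 = 1/6, C2 = -3/2.

f = -2/3 - 3*exp(-x)/2 + exp(3*x)/6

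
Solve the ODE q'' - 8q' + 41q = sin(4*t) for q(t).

Characteristic equation r² - 8r + 41 = 0 has discriminant (-8)² - 4·(41) = -100 < 0, so r = 4 ± 5i.
Hence q_h = C1*cos(5*t)*exp(4*t) + C2*exp(4*t)*sin(5*t).
Try q_p = A*cos(4*t) + B*sin(4*t). Substituting and equating the coefficients of cos(4t) and sin(4t) gives A = 32/1649, B = 25/1649, so q_p = 25*sin(4*t)/1649 + 32*cos(4*t)/1649.

q = 25*sin(4*t)/1649 + 32*cos(4*t)/1649 + C1*cos(5*t)*exp(4*t) + C2*exp(4*t)*sin(5*t)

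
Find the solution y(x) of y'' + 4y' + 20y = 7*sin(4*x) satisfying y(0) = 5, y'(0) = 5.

y = -7*cos(4*x)/17 + 7*sin(4*x)/68 + 92*cos(4*x)*exp(-2*x)/17 + 131*exp(-2*x)*sin(4*x)/34

Characteristic equation r² + 4r + 20 = 0 has discriminant (4)² - 4·(20) = -64 < 0, so r = -2 ± 4i.
Hence y_h = C1*cos(4*x)*exp(-2*x) + C2*exp(-2*x)*sin(4*x).
Try y_p = A*cos(4*x) + B*sin(4*x). Substituting and equating the coefficients of cos(4x) and sin(4x) gives A = -7/17, B = 7/68, so y_p = -7*cos(4*x)/17 + 7*sin(4*x)/68.
General solution: y = -7*cos(4*x)/17 + 7*sin(4*x)/68 + C1*cos(4*x)*exp(-2*x) + C2*exp(-2*x)*sin(4*x).
Apply the initial conditions: y(0) = -7/17 + C1 = 5 and y'(0) = 7/17 - 2*C1 + 4*C2 = 5. Solving gives C1 = 92/17, C2 = 131/34.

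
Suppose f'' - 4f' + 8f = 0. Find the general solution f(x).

Characteristic equation r² - 4r + 8 = 0 has discriminant (-4)² - 4·(8) = -16 < 0, so r = 2 ± 2i.
Hence f_h = C1*cos(2*x)*exp(2*x) + C2*exp(2*x)*sin(2*x).

f = C1*cos(2*x)*exp(2*x) + C2*exp(2*x)*sin(2*x)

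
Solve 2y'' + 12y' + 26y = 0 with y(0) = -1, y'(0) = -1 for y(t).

Divide through by 2: y'' + 6y' + 13y = 0.
Characteristic equation r² + 6r + 13 = 0 has discriminant (6)² - 4·(13) = -16 < 0, so r = -3 ± 2i.
Hence y_h = C1*cos(2*t)*exp(-3*t) + C2*exp(-3*t)*sin(2*t).
Apply the initial conditions: y(0) = C1 = -1 and y'(0) = -3*C1 + 2*C2 = -1. Solving gives C1 = -1, C2 = -2.

y = -cos(2*t)*exp(-3*t) - 2*exp(-3*t)*sin(2*t)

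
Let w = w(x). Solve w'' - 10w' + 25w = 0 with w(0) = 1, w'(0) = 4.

Characteristic equation r² - 10r + 25 = 0 has discriminant (-10)² - 4·(25) = 0, so r = 5 is a repeated root.
Hence w_h = (C1 + C2*x)*exp(5*x).
Apply the initial conditions: w(0) = C1 = 1 and w'(0) = C2 + 5*C1 = 4. Solving gives C1 = 1, C2 = -1.

w = -x*exp(5*x) + exp(5*x)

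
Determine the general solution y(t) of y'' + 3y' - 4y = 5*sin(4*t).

Characteristic equation r² + 3r - 4 = 0 factors as (r + 4)(r - 1) = 0, so r = -4, 1.
Hence y_h = C1*exp(-4*t) + C2*exp(t).
Try y_p = A*cos(4*t) + B*sin(4*t). Substituting and equating the coefficients of cos(4t) and sin(4t) gives A = -15/136, B = -25/136, so y_p = -25*sin(4*t)/136 - 15*cos(4*t)/136.

y = -25*sin(4*t)/136 - 15*cos(4*t)/136 + C1*exp(-4*t) + C2*exp(t)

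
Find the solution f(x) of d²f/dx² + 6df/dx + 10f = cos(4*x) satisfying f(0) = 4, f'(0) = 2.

Characteristic equation r² + 6r + 10 = 0 has discriminant (6)² - 4·(10) = -4 < 0, so r = -3 ± i.
Hence f_h = C1*cos(x)*exp(-3*x) + C2*exp(-3*x)*sin(x).
Try f_p = A*cos(4*x) + B*sin(4*x). Substituting and equating the coefficients of cos(4x) and sin(4x) gives A = -1/102, B = 2/51, so f_p = -cos(4*x)/102 + 2*sin(4*x)/51.
General solution: f = -cos(4*x)/102 + 2*sin(4*x)/51 + C1*cos(x)*exp(-3*x) + C2*exp(-3*x)*sin(x).
Apply the initial conditions: f(0) = -1/102 + C1 = 4 and f'(0) = 8/51 + C2 - 3*C1 = 2. Solving gives C1 = 409/102, C2 = 1415/102.

f = -cos(4*x)/102 + 2*sin(4*x)/51 + 409*cos(x)*exp(-3*x)/102 + 1415*exp(-3*x)*sin(x)/102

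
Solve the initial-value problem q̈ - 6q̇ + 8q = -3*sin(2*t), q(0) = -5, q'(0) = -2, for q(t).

q = -69*exp(2*t)/8 - 9*cos(2*t)/40 - 3*sin(2*t)/40 + 77*exp(4*t)/20

Characteristic equation r² - 6r + 8 = 0 factors as (r - 4)(r - 2) = 0, so r = 4, 2.
Hence q_h = C1*exp(4*t) + C2*exp(2*t).
Try q_p = A*cos(2*t) + B*sin(2*t). Substituting and equating the coefficients of cos(2t) and sin(2t) gives A = -9/40, B = -3/40, so q_p = -9*cos(2*t)/40 - 3*sin(2*t)/40.
General solution: q = -9*cos(2*t)/40 - 3*sin(2*t)/40 + C1*exp(4*t) + C2*exp(2*t).
Apply the initial conditions: q(0) = -9/40 + C1 + C2 = -5 and q'(0) = -3/20 + 2*C2 + 4*C1 = -2. Solving gives C1 = 77/20, C2 = -69/8.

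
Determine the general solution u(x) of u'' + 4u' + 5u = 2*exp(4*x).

Characteristic equation r² + 4r + 5 = 0 has discriminant (4)² - 4·(5) = -4 < 0, so r = -2 ± i.
Hence u_h = C1*cos(x)*exp(-2*x) + C2*exp(-2*x)*sin(x).
Try u_p = A*exp(4*x). Substituting into the equation and dividing by exp(4*x) gives A = 2/37, so u_p = 2*exp(4*x)/37.

u = 2*exp(4*x)/37 + C1*cos(x)*exp(-2*x) + C2*exp(-2*x)*sin(x)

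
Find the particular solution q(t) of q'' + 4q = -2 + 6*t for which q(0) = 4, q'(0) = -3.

q = -1/2 - 9*sin(2*t)/4 + 3*t/2 + 9*cos(2*t)/2

Characteristic equation r² + 4 = 0 has discriminant (0)² - 4·(4) = -16 < 0, so r = ± 2i.
Hence q_h = C1*cos(2*t) + C2*sin(2*t).
For the particular solution try q_p = A0 + A1*t. Substituting and matching coefficients of each power of t gives A0 = -1/2, A1 = 3/2, so q_p = -1/2 + 3*t/2.
General solution: q = -1/2 + 3*t/2 + C1*cos(2*t) + C2*sin(2*t).
Apply the initial conditions: q(0) = -1/2 + C1 = 4 and q'(0) = 3/2 + 2*C2 = -3. Solving gives C1 = 9/2, C2 = -9/4.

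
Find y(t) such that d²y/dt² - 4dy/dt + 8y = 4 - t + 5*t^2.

y = 19/32 + t/2 + 5*t**2/8 + C1*cos(2*t)*exp(2*t) + C2*exp(2*t)*sin(2*t)

Characteristic equation r² - 4r + 8 = 0 has discriminant (-4)² - 4·(8) = -16 < 0, so r = 2 ± 2i.
Hence y_h = C1*cos(2*t)*exp(2*t) + C2*exp(2*t)*sin(2*t).
For the particular solution try y_p = A0 + A1*t + A2*t^2. Substituting and matching coefficients of each power of t gives A0 = 19/32, A1 = 1/2, A2 = 5/8, so y_p = 19/32 + t/2 + 5*t^2/8.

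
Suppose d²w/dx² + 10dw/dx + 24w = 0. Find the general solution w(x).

w = C1*exp(-6*x) + C2*exp(-4*x)

Characteristic equation r² + 10r + 24 = 0 factors as (r + 6)(r + 4) = 0, so r = -6, -4.
Hence w_h = C1*exp(-6*x) + C2*exp(-4*x).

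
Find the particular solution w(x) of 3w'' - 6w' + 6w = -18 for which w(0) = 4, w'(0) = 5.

w = -3 - 2*exp(x)*sin(x) + 7*cos(x)*exp(x)

Divide through by 3: w'' - 2w' + 2w = -6.
Characteristic equation r² - 2r + 2 = 0 has discriminant (-2)² - 4·(2) = -4 < 0, so r = 1 ± i.
Hence w_h = C1*cos(x)*exp(x) + C2*exp(x)*sin(x).
For the particular solution try w_p = A0. Substituting and matching coefficients of each power of x gives A0 = -3, so w_p = -3.
General solution: w = -3 + C1*cos(x)*exp(x) + C2*exp(x)*sin(x).
Apply the initial conditions: w(0) = -3 + C1 = 4 and w'(0) = C1 + C2 = 5. Solving gives C1 = 7, C2 = -2.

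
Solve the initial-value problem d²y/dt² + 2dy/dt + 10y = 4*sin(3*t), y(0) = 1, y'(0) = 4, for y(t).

Characteristic equation r² + 2r + 10 = 0 has discriminant (2)² - 4·(10) = -36 < 0, so r = -1 ± 3i.
Hence y_h = C1*cos(3*t)*exp(-t) + C2*exp(-t)*sin(3*t).
Try y_p = A*cos(3*t) + B*sin(3*t). Substituting and equating the coefficients of cos(3t) and sin(3t) gives A = -24/37, B = 4/37, so y_p = -24*cos(3*t)/37 + 4*sin(3*t)/37.
General solution: y = -24*cos(3*t)/37 + 4*sin(3*t)/37 + C1*cos(3*t)*exp(-t) + C2*exp(-t)*sin(3*t).
Apply the initial conditions: y(0) = -24/37 + C1 = 1 and y'(0) = 12/37 - C1 + 3*C2 = 4. Solving gives C1 = 61/37, C2 = 197/111.

y = -24*cos(3*t)/37 + 4*sin(3*t)/37 + 61*cos(3*t)*exp(-t)/37 + 197*exp(-t)*sin(3*t)/111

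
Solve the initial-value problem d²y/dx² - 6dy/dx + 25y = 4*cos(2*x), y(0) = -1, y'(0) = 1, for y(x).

Characteristic equation r² - 6r + 25 = 0 has discriminant (-6)² - 4·(25) = -64 < 0, so r = 3 ± 4i.
Hence y_h = C1*cos(4*x)*exp(3*x) + C2*exp(3*x)*sin(4*x).
Try y_p = A*cos(2*x) + B*sin(2*x). Substituting and equating the coefficients of cos(2x) and sin(2x) gives A = 28/195, B = -16/195, so y_p = -16*sin(2*x)/195 + 28*cos(2*x)/195.
General solution: y = -16*sin(2*x)/195 + 28*cos(2*x)/195 + C1*cos(4*x)*exp(3*x) + C2*exp(3*x)*sin(4*x).
Apply the initial conditions: y(0) = 28/195 + C1 = -1 and y'(0) = -32/195 + 3*C1 + 4*C2 = 1. Solving gives C1 = -223/195, C2 = 224/195.

y = -16*sin(2*x)/195 + 28*cos(2*x)/195 - 223*cos(4*x)*exp(3*x)/195 + 224*exp(3*x)*sin(4*x)/195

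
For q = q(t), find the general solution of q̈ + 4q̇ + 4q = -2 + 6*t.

q = -2 + 3*t/2 + C1*exp(-2*t) + C2*t*exp(-2*t)

Characteristic equation r² + 4r + 4 = 0 has discriminant (4)² - 4·(4) = 0, so r = -2 is a repeated root.
Hence q_h = (C1 + C2*t)*exp(-2*t).
For the particular solution try q_p = A0 + A1*t. Substituting and matching coefficients of each power of t gives A0 = -2, A1 = 3/2, so q_p = -2 + 3*t/2.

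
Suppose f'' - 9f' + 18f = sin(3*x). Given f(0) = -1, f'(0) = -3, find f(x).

f = -19*exp(3*x)/18 + cos(3*x)/30 + exp(6*x)/45 + sin(3*x)/90

Characteristic equation r² - 9r + 18 = 0 factors as (r - 3)(r - 6) = 0, so r = 3, 6.
Hence f_h = C1*exp(3*x) + C2*exp(6*x).
Try f_p = A*cos(3*x) + B*sin(3*x). Substituting and equating the coefficients of cos(3x) and sin(3x) gives A = 1/30, B = 1/90, so f_p = cos(3*x)/30 + sin(3*x)/90.
General solution: f = cos(3*x)/30 + sin(3*x)/90 + C1*exp(3*x) + C2*exp(6*x).
Apply the initial conditions: f(0) = 1/30 + C1 + C2 = -1 and f'(0) = 1/30 + 3*C1 + 6*C2 = -3. Solving gives C1 = -19/18, C2 = 1/45.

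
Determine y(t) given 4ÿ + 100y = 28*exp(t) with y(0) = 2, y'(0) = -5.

y = -137*sin(5*t)/130 + 7*exp(t)/26 + 45*cos(5*t)/26

Divide through by 4: y'' + 25y = 7*exp(t).
Characteristic equation r² + 25 = 0 has discriminant (0)² - 4·(25) = -100 < 0, so r = ± 5i.
Hence y_h = C1*cos(5*t) + C2*sin(5*t).
Try y_p = A*exp(t). Substituting into the equation and dividing by exp(t) gives A = 7/26, so y_p = 7*exp(t)/26.
General solution: y = 7*exp(t)/26 + C1*cos(5*t) + C2*sin(5*t).
Apply the initial conditions: y(0) = 7/26 + C1 = 2 and y'(0) = 7/26 + 5*C2 = -5. Solving gives C1 = 45/26, C2 = -137/130.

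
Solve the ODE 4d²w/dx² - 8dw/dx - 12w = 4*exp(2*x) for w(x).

Divide through by 4: w'' - 2w' - 3w = exp(2*x).
Characteristic equation r² - 2r - 3 = 0 factors as (r - 3)(r + 1) = 0, so r = 3, -1.
Hence w_h = C1*exp(3*x) + C2*exp(-x).
Try w_p = A*exp(2*x). Substituting into the equation and dividing by exp(2*x) gives A = -1/3, so w_p = -exp(2*x)/3.

w = -exp(2*x)/3 + C1*exp(3*x) + C2*exp(-x)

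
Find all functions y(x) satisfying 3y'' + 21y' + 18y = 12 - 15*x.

y = 59/36 - 5*x/6 + C1*exp(-x) + C2*exp(-6*x)

Divide through by 3: y'' + 7y' + 6y = 4 - 5*x.
Characteristic equation r² + 7r + 6 = 0 factors as (r + 1)(r + 6) = 0, so r = -1, -6.
Hence y_h = C1*exp(-x) + C2*exp(-6*x).
For the particular solution try y_p = A0 + A1*x. Substituting and matching coefficients of each power of x gives A0 = 59/36, A1 = -5/6, so y_p = 59/36 - 5*x/6.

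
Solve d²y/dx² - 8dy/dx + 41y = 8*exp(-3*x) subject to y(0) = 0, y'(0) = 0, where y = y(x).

Characteristic equation r² - 8r + 41 = 0 has discriminant (-8)² - 4·(41) = -100 < 0, so r = 4 ± 5i.
Hence y_h = C1*cos(5*x)*exp(4*x) + C2*exp(4*x)*sin(5*x).
Try y_p = A*exp(-3*x). Substituting into the equation and dividing by exp(-3*x) gives A = 4/37, so y_p = 4*exp(-3*x)/37.
General solution: y = 4*exp(-3*x)/37 + C1*cos(5*x)*exp(4*x) + C2*exp(4*x)*sin(5*x).
Apply the initial conditions: y(0) = 4/37 + C1 = 0 and y'(0) = -12/37 + 4*C1 + 5*C2 = 0. Solving gives C1 = -4/37, C2 = 28/185.

y = 4*exp(-3*x)/37 - 4*cos(5*x)*exp(4*x)/37 + 28*exp(4*x)*sin(5*x)/185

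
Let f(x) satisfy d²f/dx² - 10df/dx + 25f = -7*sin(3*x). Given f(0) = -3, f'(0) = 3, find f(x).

f = -1629*exp(5*x)/578 - 105*cos(3*x)/578 - 28*sin(3*x)/289 + 591*x*exp(5*x)/34

Characteristic equation r² - 10r + 25 = 0 has discriminant (-10)² - 4·(25) = 0, so r = 5 is a repeated root.
Hence f_h = (C1 + C2*x)*exp(5*x).
Try f_p = A*cos(3*x) + B*sin(3*x). Substituting and equating the coefficients of cos(3x) and sin(3x) gives A = -105/578, B = -28/289, so f_p = -105*cos(3*x)/578 - 28*sin(3*x)/289.
General solution: f = -105*cos(3*x)/578 - 28*sin(3*x)/289 + C1*exp(5*x) + C2*x*exp(5*x).
Apply the initial conditions: f(0) = -105/578 + C1 = -3 and f'(0) = -84/289 + C2 + 5*C1 = 3. Solving gives C1 = -1629/578, C2 = 591/34.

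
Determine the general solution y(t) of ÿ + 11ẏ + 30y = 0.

Characteristic equation r² + 11r + 30 = 0 factors as (r + 6)(r + 5) = 0, so r = -6, -5.
Hence y_h = C1*exp(-6*t) + C2*exp(-5*t).

y = C1*exp(-6*t) + C2*exp(-5*t)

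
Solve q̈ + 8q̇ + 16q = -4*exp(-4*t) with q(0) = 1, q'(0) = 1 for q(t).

q = -2*t**2*exp(-4*t) + 5*t*exp(-4*t) + exp(-4*t)

Characteristic equation r² + 8r + 16 = 0 has discriminant (8)² - 4·(16) = 0, so r = -4 is a repeated root.
Hence q_h = (C1 + C2*t)*exp(-4*t).
Since exp(-4*t) solves the homogeneous equation (r = -4 is a root of multiplicity 2), multiply the trial by t^2. Try q_p = A*t^2*exp(-4*t). Substituting into the equation and dividing by exp(-4*t) gives A = -2, so q_p = -2*t^2*exp(-4*t).
General solution: q = C1*exp(-4*t) - 2*t^2*exp(-4*t) + C2*t*exp(-4*t).
Apply the initial conditions: q(0) = C1 = 1 and q'(0) = C2 - 4*C1 = 1. Solving gives C1 = 1, C2 = 5.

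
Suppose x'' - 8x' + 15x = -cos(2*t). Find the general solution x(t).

Characteristic equation r² - 8r + 15 = 0 factors as (r - 5)(r - 3) = 0, so r = 5, 3.
Hence x_h = C1*exp(5*t) + C2*exp(3*t).
Try x_p = A*cos(2*t) + B*sin(2*t). Substituting and equating the coefficients of cos(2t) and sin(2t) gives A = -11/377, B = 16/377, so x_p = -11*cos(2*t)/377 + 16*sin(2*t)/377.

x = -11*cos(2*t)/377 + 16*sin(2*t)/377 + C1*exp(5*t) + C2*exp(3*t)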